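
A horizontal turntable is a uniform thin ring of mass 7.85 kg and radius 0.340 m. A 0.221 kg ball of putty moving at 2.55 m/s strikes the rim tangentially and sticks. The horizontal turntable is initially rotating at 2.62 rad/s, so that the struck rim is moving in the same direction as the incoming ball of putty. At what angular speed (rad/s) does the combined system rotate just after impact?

|ω_f| ≈ 2.75 rad/s

The axle reaction passes through the axle and exerts no torque about it; angular momentum about the axle is conserved through the impact.
I_p = (7.85)(0.340)² = 0.9075 kg·m². Taking the sense of the ball of putty's angular momentum as positive, L_{ball} = m v R = (0.221)(2.55)(0.340) = 0.1916 kg·m²/s.
L_i = +I_p ω_p + m v R = +(0.9075)(2.62) + 0.1916 = 2.569 kg·m²/s.
After sticking, I_f = I_p + m R² = 0.9075 + (0.221)(0.340)² = 0.9330 kg·m².
ω_f = L_i / I_f = 2.569 / 0.9330 = 2.754 rad/s.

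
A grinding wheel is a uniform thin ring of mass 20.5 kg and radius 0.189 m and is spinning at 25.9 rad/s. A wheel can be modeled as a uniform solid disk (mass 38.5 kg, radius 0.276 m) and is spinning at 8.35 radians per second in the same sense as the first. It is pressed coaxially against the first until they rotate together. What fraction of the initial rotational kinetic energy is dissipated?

fraction ≈ 0.253

No external torque acts about the common axis, so total angular momentum is conserved.
Moments of inertia: I_A = (20.5)(0.189)² = 0.7323 kg·m²; I_B = ½(38.5)(0.276)² = 1.466 kg·m².
Taking A's sense as positive: L = (0.7323)(25.9) + (1.466)(8.35) = 31.21 kg·m²·rad/s.
Combined I = 0.7323 + 1.466 = 2.199 kg·m².
ω_f = L / I = 31.21 / 2.199 = 14.20 rad/s.
KE_i = ½ΣIω² = 296.7 J; KE_f = ½(2.199)(14.20)² = 221.5 J.
Fraction dissipated = (KE_i − KE_f)/KE_i = 0.2535.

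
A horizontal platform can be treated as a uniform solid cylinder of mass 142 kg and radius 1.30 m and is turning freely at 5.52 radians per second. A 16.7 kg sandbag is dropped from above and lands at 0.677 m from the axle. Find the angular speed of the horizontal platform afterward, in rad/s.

ω_f ≈ 5.19 rad/s

No external torque acts about the axle; L_before = L_after.
I_p = ½(142)(1.30)² = 120.0 kg·m².
Added inertia Σmr² = (16.7)(0.677)² = 7.654 kg·m²; I_f = 120.0 + 7.654 = 127.6 kg·m².
ω_f = I_p ω_i / I_f = (120.0)(5.52) / 127.6 = 5.189 rad/s.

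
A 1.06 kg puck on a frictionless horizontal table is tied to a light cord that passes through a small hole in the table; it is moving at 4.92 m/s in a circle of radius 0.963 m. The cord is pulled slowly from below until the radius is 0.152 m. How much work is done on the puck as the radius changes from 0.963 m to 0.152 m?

The only horizontal force on the mass is along the cord (radial), so it exerts no torque about the hole and angular momentum m v r is conserved.
v₂ = v₁ r₁ / r₂ = (4.92)(0.963) / (0.152) = 31.17 m/s.
W = ΔKE = ½m(v₂² − v₁²) = 502.1 J.

W ≈ 502 J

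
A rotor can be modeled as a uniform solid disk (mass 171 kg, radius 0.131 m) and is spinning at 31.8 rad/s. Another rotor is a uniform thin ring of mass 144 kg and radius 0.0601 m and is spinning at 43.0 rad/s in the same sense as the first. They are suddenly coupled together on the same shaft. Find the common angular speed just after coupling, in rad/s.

The coupling torques are internal; angular momentum about the shared axis is conserved.
Moments of inertia: I_A = ½(171)(0.131)² = 1.467 kg·m²; I_B = (144)(0.0601)² = 0.5201 kg·m².
Taking A's sense as positive: L = (1.467)(31.8) + (0.5201)(43.0) = 69.02 kg·m²·rad/s.
Combined I = 1.467 + 0.5201 = 1.987 kg·m².
ω_f = L / I = 69.02 / 1.987 = 34.73 rad/s.

|ω_f| ≈ 34.7 rad/s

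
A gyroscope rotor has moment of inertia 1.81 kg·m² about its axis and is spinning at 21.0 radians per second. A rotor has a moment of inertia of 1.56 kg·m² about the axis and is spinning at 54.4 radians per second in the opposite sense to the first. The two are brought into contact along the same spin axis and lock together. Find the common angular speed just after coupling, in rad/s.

|ω_f| ≈ 13.9 rad/s

The coupling torques are internal; angular momentum about the shared axis is conserved.
Taking A's sense as positive: L = (1.810)(21.0) − (1.560)(54.4) = -46.85 kg·m²·rad/s.
Combined I = 1.810 + 1.560 = 3.370 kg·m².
ω_f = L / I = -46.85 / 3.370 = -13.90 rad/s.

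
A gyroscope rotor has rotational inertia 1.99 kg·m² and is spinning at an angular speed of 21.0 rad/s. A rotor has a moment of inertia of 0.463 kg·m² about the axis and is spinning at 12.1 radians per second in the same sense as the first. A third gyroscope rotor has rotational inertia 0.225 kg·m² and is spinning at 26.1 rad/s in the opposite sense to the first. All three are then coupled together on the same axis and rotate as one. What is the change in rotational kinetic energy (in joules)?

ΔKE ≈ -227 J

No external torque acts about the common axis, so total angular momentum is conserved.
Taking A's sense as positive: L = (1.990)(21.0) + (0.4630)(12.1) − (0.2250)(26.1) = 41.52 kg·m²·rad/s.
Combined I = 1.990 + 0.4630 + 0.2250 = 2.678 kg·m².
ω_f = L / I = 41.52 / 2.678 = 15.50 rad/s.
KE_i = ½ΣIω² = 549.3 J; KE_f = ½(2.678)(15.50)² = 321.9 J.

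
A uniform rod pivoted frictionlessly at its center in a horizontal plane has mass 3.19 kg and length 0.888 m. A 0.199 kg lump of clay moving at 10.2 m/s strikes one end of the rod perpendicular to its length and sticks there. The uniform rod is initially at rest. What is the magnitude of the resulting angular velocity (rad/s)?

The axle reaction passes through the pivot and exerts no torque about it; angular momentum about the pivot is conserved through the impact.
I_p = (1/12)(3.19)(0.888)² = 0.2096 kg·m². Taking the sense of the lump of clay's angular momentum as positive, L_{lump} = m v R = (0.199)(10.2)(0.888/2) = 0.9012 kg·m²/s.
L_i = 0 + 0.9012 = 0.9012 kg·m²/s.
After sticking, I_f = I_p + m R² = 0.2096 + (0.199)(0.888/2)² = 0.2489 kg·m².
ω_f = L_i / I_f = 0.9012 / 0.2489 = 3.622 rad/s.

|ω_f| ≈ 3.62 rad/s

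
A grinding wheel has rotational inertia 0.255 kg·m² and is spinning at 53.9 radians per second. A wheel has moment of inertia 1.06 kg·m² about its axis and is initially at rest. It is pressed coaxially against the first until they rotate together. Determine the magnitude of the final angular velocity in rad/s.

|ω_f| ≈ 10.5 rad/s

The coupling torques are internal; angular momentum about the shared axis is conserved.
Taking A's sense as positive: L = (0.2550)(53.9) = 13.74 kg·m²·rad/s.
Combined I = 0.2550 + 1.060 = 1.315 kg·m².
ω_f = L / I = 13.74 / 1.315 = 10.45 rad/s.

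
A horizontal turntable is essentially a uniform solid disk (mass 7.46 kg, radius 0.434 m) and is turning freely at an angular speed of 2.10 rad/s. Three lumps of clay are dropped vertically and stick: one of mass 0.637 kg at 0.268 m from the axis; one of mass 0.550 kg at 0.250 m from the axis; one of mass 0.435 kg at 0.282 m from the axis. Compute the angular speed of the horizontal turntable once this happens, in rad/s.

No external torque acts about the axis; L_before = L_after.
I_p = ½(7.46)(0.434)² = 0.7026 kg·m².
Added inertia Σmr² = (0.637)(0.268)² + (0.550)(0.250)² + (0.435)(0.282)² = 0.1147 kg·m²; I_f = 0.7026 + 0.1147 = 0.8173 kg·m².
ω_f = I_p ω_i / I_f = (0.7026)(2.10) / 0.8173 = 1.805 rad/s.

ω_f ≈ 1.81 rad/s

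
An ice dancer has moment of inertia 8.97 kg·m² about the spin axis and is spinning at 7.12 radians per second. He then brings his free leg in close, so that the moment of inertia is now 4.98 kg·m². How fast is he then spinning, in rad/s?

With no external torque about the axis, L is conserved: I₁ω₁ = I₂ω₂.
ω₂ = I₁ω₁ / I₂ = (8.970)(7.12 rad/s) / (4.980) = 12.82 rad/s.

ω₂ ≈ 12.8 rad/s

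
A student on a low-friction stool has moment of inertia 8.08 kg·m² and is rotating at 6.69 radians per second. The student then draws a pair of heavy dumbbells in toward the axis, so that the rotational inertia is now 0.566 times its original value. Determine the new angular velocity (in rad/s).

ω₂ ≈ 11.8 rad/s

Angular momentum about the spin axis is conserved since the torque about it is zero.
I₂ = 0.566 × 8.08 = 4.573 kg·m².
ω₂ = I₁ω₁ / I₂ = (8.080)(6.69 rad/s) / (4.573) = 11.82 rad/s.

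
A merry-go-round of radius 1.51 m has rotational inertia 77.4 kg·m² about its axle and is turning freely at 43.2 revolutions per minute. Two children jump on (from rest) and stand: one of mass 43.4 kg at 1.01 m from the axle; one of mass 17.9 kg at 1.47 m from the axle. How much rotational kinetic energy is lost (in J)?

The added mass arrives with no angular momentum about the axle, and any external torque about the axle is negligible, so the system's angular momentum is conserved.
Added inertia Σmr² = (43.4)(1.01)² + (17.9)(1.47)² = 82.95 kg·m²; I_f = 77.40 + 82.95 = 160.4 kg·m².
ω_f = I_p ω_i / I_f = (77.40)(43.2) / 160.4 = 20.85 rpm.
KE_i = ½(77.40)(4.524 rad/s)² = 792.0 J; KE_f = ½(160.4)(2.184)² = 382.3 J.

energy lost ≈ 410 J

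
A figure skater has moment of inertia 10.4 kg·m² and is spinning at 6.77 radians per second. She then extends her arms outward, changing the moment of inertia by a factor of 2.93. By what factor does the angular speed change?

ω₂/ω₁ ≈ 0.341

Angular momentum about the spin axis is conserved since the torque about it is zero.
I₂ = 2.93 × 10.4 = 30.47 kg·m².
ω₂/ω₁ = I₁/I₂ = 10.40 / 30.47 = 0.3413.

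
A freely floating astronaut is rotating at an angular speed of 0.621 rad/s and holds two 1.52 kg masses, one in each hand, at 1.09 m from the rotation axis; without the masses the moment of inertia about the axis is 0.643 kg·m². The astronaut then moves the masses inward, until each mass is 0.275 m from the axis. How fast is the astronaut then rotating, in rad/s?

With no external torque about the axis, L is conserved: I₁ω₁ = I₂ω₂.
I₁ = 0.643 + 2(1.52)(1.09)² = 4.255 kg·m²; I₂ = 0.643 + 2(1.52)(0.275)² = 0.8729 kg·m².
ω₂ = I₁ω₁ / I₂ = (4.255)(0.621 rad/s) / (0.8729) = 3.027 rad/s.

ω₂ ≈ 3.03 rad/s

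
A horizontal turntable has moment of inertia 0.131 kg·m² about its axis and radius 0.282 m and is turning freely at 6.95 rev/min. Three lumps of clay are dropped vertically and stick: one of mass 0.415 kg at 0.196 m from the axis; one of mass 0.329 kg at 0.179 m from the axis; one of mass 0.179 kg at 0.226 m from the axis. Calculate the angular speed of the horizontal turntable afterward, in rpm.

No external torque acts about the axis; L_before = L_after.
Added inertia Σmr² = (0.415)(0.196)² + (0.329)(0.179)² + (0.179)(0.226)² = 0.03563 kg·m²; I_f = 0.1310 + 0.03563 = 0.1666 kg·m².
ω_f = I_p ω_i / I_f = (0.1310)(6.95) / 0.1666 = 5.464 rpm.

ω_f ≈ 5.46 rpm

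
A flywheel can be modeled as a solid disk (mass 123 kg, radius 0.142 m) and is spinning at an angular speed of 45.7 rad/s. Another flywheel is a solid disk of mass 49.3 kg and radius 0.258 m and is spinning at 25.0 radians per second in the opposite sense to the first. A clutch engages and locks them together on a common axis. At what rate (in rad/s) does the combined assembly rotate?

No external torque acts about the common axis, so total angular momentum is conserved.
Moments of inertia: I_A = ½(123)(0.142)² = 1.240 kg·m²; I_B = ½(49.3)(0.258)² = 1.641 kg·m².
Taking A's sense as positive: L = (1.240)(45.7) − (1.641)(25.0) = 15.65 kg·m²·rad/s.
Combined I = 1.240 + 1.641 = 2.881 kg·m².
ω_f = L / I = 15.65 / 2.881 = 5.433 rad/s.

|ω_f| ≈ 5.43 rad/s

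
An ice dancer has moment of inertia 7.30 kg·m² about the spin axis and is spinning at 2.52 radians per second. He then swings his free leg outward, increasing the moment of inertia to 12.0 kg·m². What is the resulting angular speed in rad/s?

ω₂ ≈ 1.53 rad/s

With no external torque about the axis, L is conserved: I₁ω₁ = I₂ω₂.
ω₂ = I₁ω₁ / I₂ = (7.300)(2.52 rad/s) / (12.00) = 1.533 rad/s.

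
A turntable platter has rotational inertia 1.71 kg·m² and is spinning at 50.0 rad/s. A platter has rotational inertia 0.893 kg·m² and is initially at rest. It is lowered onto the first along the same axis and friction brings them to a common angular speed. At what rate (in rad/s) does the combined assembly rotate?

No external torque acts about the common axis, so total angular momentum is conserved.
Taking A's sense as positive: L = (1.710)(50.0) = 85.50 kg·m²·rad/s.
Combined I = 1.710 + 0.8930 = 2.603 kg·m².
ω_f = L / I = 85.50 / 2.603 = 32.85 rad/s.

|ω_f| ≈ 32.8 rad/s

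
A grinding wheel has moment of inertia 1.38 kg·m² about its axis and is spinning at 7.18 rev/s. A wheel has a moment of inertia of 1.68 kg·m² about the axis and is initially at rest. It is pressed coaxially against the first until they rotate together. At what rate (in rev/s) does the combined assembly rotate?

The coupling torques are internal; angular momentum about the shared axis is conserved.
Taking A's sense as positive: L = (1.380)(7.18) = 9.908 kg·m²·rev/s.
Combined I = 1.380 + 1.680 = 3.060 kg·m².
ω_f = L / I = 9.908 / 3.060 = 3.238 rev/s.

|ω_f| ≈ 3.24 rev/s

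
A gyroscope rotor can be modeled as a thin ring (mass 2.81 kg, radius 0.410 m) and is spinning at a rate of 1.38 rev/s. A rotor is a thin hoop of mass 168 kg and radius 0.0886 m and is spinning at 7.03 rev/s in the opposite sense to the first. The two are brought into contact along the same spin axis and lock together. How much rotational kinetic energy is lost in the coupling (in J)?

ΔKE lost ≈ 486 J

The coupling torques are internal; angular momentum about the shared axis is conserved.
Moments of inertia: I_A = (2.81)(0.410)² = 0.4724 kg·m²; I_B = (168)(0.0886)² = 1.319 kg·m².
Taking A's sense as positive: L = (0.4724)(1.38) − (1.319)(7.03) = -8.619 kg·m²·rev/s.
Combined I = 0.4724 + 1.319 = 1.791 kg·m².
ω_f = L / I = -8.619 / 1.791 = -4.812 rev/s.
KE_i = ½ΣIω² = 1304 J; KE_f = ½(1.791)(30.24)² = 818.7 J.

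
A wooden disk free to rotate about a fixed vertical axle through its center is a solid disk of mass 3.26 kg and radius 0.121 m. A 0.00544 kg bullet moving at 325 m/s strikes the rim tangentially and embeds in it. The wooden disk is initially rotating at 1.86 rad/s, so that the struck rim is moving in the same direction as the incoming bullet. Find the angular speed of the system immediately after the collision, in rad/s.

|ω_f| ≈ 10.8 rad/s

The axle reaction passes through the axle and exerts no torque about it; angular momentum about the axle is conserved through the impact.
I_p = ½(3.26)(0.121)² = 0.02386 kg·m². Taking the sense of the bullet's angular momentum as positive, L_{bullet} = m v R = (0.00544)(325)(0.121) = 0.2139 kg·m²/s.
L_i = +I_p ω_p + m v R = +(0.02386)(1.86) + 0.2139 = 0.2583 kg·m²/s.
After sticking, I_f = I_p + m R² = 0.02386 + (0.00544)(0.121)² = 0.02394 kg·m².
ω_f = L_i / I_f = 0.2583 / 0.02394 = 10.79 rad/s.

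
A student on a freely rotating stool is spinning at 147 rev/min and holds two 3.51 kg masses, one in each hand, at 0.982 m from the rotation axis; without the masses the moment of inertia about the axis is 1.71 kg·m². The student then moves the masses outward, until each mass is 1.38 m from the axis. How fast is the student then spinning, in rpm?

No external torque acts about the spin axis, so angular momentum is conserved.
I₁ = 1.71 + 2(3.51)(0.982)² = 8.480 kg·m²; I₂ = 1.71 + 2(3.51)(1.38)² = 15.08 kg·m².
ω₂ = I₁ω₁ / I₂ = (8.480)(147 rpm) / (15.08) = 82.66 rpm.

ω₂ ≈ 82.7 rpm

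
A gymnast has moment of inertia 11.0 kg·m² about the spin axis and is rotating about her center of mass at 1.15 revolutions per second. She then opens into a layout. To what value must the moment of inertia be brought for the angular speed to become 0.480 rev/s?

I₂ ≈ 26.4 kg·m²

No external torque acts about the spin axis, so angular momentum is conserved.
I₂ = I₁ω₁ / ω₂ = (11.0)(1.15) / (0.480) = 26.35 kg·m².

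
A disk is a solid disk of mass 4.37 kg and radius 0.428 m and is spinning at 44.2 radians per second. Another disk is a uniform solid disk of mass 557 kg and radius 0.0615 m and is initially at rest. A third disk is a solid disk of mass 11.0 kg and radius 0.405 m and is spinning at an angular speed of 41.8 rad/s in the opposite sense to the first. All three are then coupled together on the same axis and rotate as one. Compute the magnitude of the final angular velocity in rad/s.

|ω_f| ≈ 8.50 rad/s

No external torque acts about the common axis, so total angular momentum is conserved.
Moments of inertia: I_A = ½(4.37)(0.428)² = 0.4003 kg·m²; I_B = ½(557)(0.0615)² = 1.053 kg·m²; I_C = ½(11.0)(0.405)² = 0.9021 kg·m².
Taking A's sense as positive: L = (0.4003)(44.2) − (0.9021)(41.8) = -20.02 kg·m²·rad/s.
Combined I = 0.4003 + 1.053 + 0.9021 = 2.356 kg·m².
ω_f = L / I = -20.02 / 2.356 = -8.497 rad/s.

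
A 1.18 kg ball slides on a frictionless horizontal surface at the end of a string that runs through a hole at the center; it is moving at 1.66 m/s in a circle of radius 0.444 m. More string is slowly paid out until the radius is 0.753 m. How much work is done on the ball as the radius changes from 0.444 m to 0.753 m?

W ≈ -1.06 J

The only horizontal force on the mass is along the cord (radial), so it exerts no torque about the hole and angular momentum m v r is conserved.
v₂ = v₁ r₁ / r₂ = (1.66)(0.444) / (0.753) = 0.9788 m/s.
W = ΔKE = ½m(v₂² − v₁²) = -1.061 J.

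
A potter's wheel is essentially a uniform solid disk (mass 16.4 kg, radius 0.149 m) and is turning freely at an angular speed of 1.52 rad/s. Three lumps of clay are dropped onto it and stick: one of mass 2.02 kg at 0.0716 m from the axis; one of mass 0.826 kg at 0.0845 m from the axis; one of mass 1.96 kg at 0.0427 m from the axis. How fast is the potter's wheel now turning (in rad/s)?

ω_f ≈ 1.37 rad/s

The added mass arrives with no angular momentum about the axis, and any external torque about the axis is negligible, so the system's angular momentum is conserved.
I_p = ½(16.4)(0.149)² = 0.1820 kg·m².
Added inertia Σmr² = (2.02)(0.0716)² + (0.826)(0.0845)² + (1.96)(0.0427)² = 0.01983 kg·m²; I_f = 0.1820 + 0.01983 = 0.2019 kg·m².
ω_f = I_p ω_i / I_f = (0.1820)(1.52) / 0.2019 = 1.371 rad/s.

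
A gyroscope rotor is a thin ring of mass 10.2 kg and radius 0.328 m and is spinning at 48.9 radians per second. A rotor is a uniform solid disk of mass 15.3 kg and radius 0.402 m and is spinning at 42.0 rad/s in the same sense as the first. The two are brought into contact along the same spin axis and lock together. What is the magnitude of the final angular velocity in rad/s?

No external torque acts about the common axis, so total angular momentum is conserved.
Moments of inertia: I_A = (10.2)(0.328)² = 1.097 kg·m²; I_B = ½(15.3)(0.402)² = 1.236 kg·m².
Taking A's sense as positive: L = (1.097)(48.9) + (1.236)(42.0) = 105.6 kg·m²·rad/s.
Combined I = 1.097 + 1.236 = 2.334 kg·m².
ω_f = L / I = 105.6 / 2.334 = 45.24 rad/s.

|ω_f| ≈ 45.2 rad/s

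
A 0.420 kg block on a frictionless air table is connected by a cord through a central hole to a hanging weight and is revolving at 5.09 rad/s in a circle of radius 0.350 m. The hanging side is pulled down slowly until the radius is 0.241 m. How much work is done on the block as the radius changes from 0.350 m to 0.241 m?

The constraining force is radial, so m r² ω about the center is conserved.
ω₂ = ω₁ (r₁/r₂)² = (5.09)(0.350/0.241)² = 10.74 rad/s.
W = ΔKE = ½m(v₂² − v₁²) = 0.7392 J.

W ≈ 0.739 J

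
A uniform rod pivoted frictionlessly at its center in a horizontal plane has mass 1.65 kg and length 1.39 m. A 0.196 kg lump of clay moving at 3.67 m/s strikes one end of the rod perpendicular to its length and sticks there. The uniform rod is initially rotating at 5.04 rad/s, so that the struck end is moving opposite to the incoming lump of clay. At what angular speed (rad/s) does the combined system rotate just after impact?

About the pivot the impulsive forces during the collision are internal, so angular momentum about that axis is conserved.
I_p = (1/12)(1.65)(1.39)² = 0.2657 kg·m². Taking the sense of the lump of clay's angular momentum as positive, L_{lump} = m v R = (0.196)(3.67)(1.39/2) = 0.4999 kg·m²/s.
L_i = −I_p ω_p + m v R = −(0.2657)(5.04) + 0.4999 = -0.8390 kg·m²/s.
After sticking, I_f = I_p + m R² = 0.2657 + (0.196)(1.39/2)² = 0.3603 kg·m².
ω_f = L_i / I_f = -0.8390 / 0.3603 = -2.328 rad/s.

|ω_f| ≈ 2.33 rad/s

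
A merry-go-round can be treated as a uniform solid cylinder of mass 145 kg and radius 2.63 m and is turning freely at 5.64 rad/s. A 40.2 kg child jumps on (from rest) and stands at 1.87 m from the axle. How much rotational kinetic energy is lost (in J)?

energy lost ≈ 1750 J

No external torque acts about the axle; L_before = L_after.
I_p = ½(145)(2.63)² = 501.5 kg·m².
Added inertia Σmr² = (40.2)(1.87)² = 140.6 kg·m²; I_f = 501.5 + 140.6 = 642.1 kg·m².
ω_f = I_p ω_i / I_f = (501.5)(5.64) / 642.1 = 4.405 rad/s.
KE_i = ½(501.5)(5.640 rad/s)² = 7976 J; KE_f = ½(642.1)(4.405)² = 6230 J.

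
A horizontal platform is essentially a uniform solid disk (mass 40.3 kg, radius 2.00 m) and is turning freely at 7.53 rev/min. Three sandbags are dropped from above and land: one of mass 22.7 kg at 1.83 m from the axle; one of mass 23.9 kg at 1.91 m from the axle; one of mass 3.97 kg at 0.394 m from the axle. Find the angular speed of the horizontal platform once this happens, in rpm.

The added mass arrives with no angular momentum about the axle, and any external torque about the axle is negligible, so the system's angular momentum is conserved.
I_p = ½(40.3)(2.00)² = 80.60 kg·m².
Added inertia Σmr² = (22.7)(1.83)² + (23.9)(1.91)² + (3.97)(0.394)² = 163.8 kg·m²; I_f = 80.60 + 163.8 = 244.4 kg·m².
ω_f = I_p ω_i / I_f = (80.60)(7.53) / 244.4 = 2.483 rpm.

ω_f ≈ 2.48 rpm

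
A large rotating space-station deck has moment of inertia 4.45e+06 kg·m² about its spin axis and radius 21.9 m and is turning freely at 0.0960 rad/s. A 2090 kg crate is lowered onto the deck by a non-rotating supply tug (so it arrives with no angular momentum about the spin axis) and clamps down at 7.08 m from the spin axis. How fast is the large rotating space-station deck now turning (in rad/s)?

ω_f ≈ 0.0938 rad/s

The added mass arrives with no angular momentum about the spin axis, and any external torque about the spin axis is negligible, so the system's angular momentum is conserved.
Added inertia Σmr² = (2090)(7.08)² = 1.048e+05 kg·m²; I_f = 4.450e+06 + 1.048e+05 = 4.555e+06 kg·m².
ω_f = I_p ω_i / I_f = (4.450e+06)(0.0960) / 4.555e+06 = 0.09379 rad/s.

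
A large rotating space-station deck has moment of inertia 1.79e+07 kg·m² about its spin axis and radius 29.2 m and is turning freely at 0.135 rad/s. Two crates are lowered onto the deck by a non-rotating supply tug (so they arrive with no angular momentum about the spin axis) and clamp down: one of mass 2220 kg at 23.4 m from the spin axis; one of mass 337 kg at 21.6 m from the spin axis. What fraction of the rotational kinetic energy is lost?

No external torque acts about the spin axis; L_before = L_after.
Added inertia Σmr² = (2220)(23.4)² + (337)(21.6)² = 1.373e+06 kg·m²; I_f = 1.790e+07 + 1.373e+06 = 1.927e+07 kg·m².
ω_f = I_p ω_i / I_f = (1.790e+07)(0.135) / 1.927e+07 = 0.1254 rad/s.
KE_i = ½(1.790e+07)(0.1350 rad/s)² = 1.631e+05 J; KE_f = ½(1.927e+07)(0.1254)² = 1.515e+05 J.
Fraction lost = 0.07123.

fraction ≈ 0.0712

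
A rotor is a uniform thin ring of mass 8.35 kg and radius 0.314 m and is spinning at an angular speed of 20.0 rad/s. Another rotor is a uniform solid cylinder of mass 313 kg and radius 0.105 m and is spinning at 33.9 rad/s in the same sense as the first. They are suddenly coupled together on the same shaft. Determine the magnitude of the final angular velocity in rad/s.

|ω_f| ≈ 29.4 rad/s

No external torque acts about the common axis, so total angular momentum is conserved.
Moments of inertia: I_A = (8.35)(0.314)² = 0.8233 kg·m²; I_B = ½(313)(0.105)² = 1.725 kg·m².
Taking A's sense as positive: L = (0.8233)(20.0) + (1.725)(33.9) = 74.96 kg·m²·rad/s.
Combined I = 0.8233 + 1.725 = 2.549 kg·m².
ω_f = L / I = 74.96 / 2.549 = 29.41 rad/s.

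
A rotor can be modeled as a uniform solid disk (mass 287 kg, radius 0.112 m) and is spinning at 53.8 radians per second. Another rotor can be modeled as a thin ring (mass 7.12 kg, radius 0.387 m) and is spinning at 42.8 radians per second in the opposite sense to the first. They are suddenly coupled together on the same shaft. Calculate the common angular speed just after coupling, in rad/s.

The coupling torques are internal; angular momentum about the shared axis is conserved.
Moments of inertia: I_A = ½(287)(0.112)² = 1.800 kg·m²; I_B = (7.12)(0.387)² = 1.066 kg·m².
Taking A's sense as positive: L = (1.800)(53.8) − (1.066)(42.8) = 51.20 kg·m²·rad/s.
Combined I = 1.800 + 1.066 = 2.866 kg·m².
ω_f = L / I = 51.20 / 2.866 = 17.86 rad/s.

|ω_f| ≈ 17.9 rad/s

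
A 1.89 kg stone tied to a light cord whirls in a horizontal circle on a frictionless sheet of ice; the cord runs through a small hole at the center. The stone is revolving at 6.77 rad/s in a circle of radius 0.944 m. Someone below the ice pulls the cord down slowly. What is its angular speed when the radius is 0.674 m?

No torque about the axis ⇒ m r₁² ω₁ = m r₂² ω₂.
ω₂ = ω₁ (r₁/r₂)² = (6.77)(0.944/0.674)² = 13.28 rad/s.

ω₂ ≈ 13.3 rad/s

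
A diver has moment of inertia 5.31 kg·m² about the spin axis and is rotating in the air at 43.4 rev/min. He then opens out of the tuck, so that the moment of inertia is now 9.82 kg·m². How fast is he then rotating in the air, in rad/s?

ω₂ ≈ 2.46 rad/s

No external torque acts about the spin axis, so angular momentum is conserved.
ω₂ = I₁ω₁ / I₂ = (5.310)(43.4 rpm) / (9.820) = 23.47 rpm = 2.458 rad/s.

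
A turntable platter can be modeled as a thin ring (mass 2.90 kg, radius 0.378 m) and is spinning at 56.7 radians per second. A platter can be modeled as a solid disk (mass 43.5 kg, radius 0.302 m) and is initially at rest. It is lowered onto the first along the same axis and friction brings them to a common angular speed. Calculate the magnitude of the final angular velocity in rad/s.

No external torque acts about the common axis, so total angular momentum is conserved.
Moments of inertia: I_A = (2.90)(0.378)² = 0.4144 kg·m²; I_B = ½(43.5)(0.302)² = 1.984 kg·m².
Taking A's sense as positive: L = (0.4144)(56.7) = 23.49 kg·m²·rad/s.
Combined I = 0.4144 + 1.984 = 2.398 kg·m².
ω_f = L / I = 23.49 / 2.398 = 9.797 rad/s.

|ω_f| ≈ 9.80 rad/s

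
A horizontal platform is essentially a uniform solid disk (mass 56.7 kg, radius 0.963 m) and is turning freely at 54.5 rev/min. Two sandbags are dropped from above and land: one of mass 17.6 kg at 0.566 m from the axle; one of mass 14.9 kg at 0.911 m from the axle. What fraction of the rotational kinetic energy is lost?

fraction ≈ 0.406

No external torque acts about the axle; L_before = L_after.
I_p = ½(56.7)(0.963)² = 26.29 kg·m².
Added inertia Σmr² = (17.6)(0.566)² + (14.9)(0.911)² = 18.00 kg·m²; I_f = 26.29 + 18.00 = 44.29 kg·m².
ω_f = I_p ω_i / I_f = (26.29)(54.5) / 44.29 = 32.35 rpm.
KE_i = ½(26.29)(5.707 rad/s)² = 428.2 J; KE_f = ½(44.29)(3.387)² = 254.1 J.
Fraction lost = 0.4065.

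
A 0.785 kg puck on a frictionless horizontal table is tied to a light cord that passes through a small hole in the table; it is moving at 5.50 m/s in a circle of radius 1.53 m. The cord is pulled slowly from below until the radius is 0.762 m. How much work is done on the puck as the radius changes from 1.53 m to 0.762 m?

Central (radial) force ⇒ zero torque about the center ⇒ m v r is constant.
v₂ = v₁ r₁ / r₂ = (5.50)(1.53) / (0.762) = 11.04 m/s.
W = ΔKE = ½m(v₂² − v₁²) = 35.99 J.

W ≈ 36.0 J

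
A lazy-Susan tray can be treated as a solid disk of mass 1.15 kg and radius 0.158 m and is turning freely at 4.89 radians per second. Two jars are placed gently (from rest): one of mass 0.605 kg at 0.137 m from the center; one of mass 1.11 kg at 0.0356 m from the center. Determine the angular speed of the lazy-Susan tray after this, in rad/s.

The added mass arrives with no angular momentum about the center, and any external torque about the center is negligible, so the system's angular momentum is conserved.
I_p = ½(1.15)(0.158)² = 0.01435 kg·m².
Added inertia Σmr² = (0.605)(0.137)² + (1.11)(0.0356)² = 0.01276 kg·m²; I_f = 0.01435 + 0.01276 = 0.02712 kg·m².
ω_f = I_p ω_i / I_f = (0.01435)(4.89) / 0.02712 = 2.589 rad/s.

ω_f ≈ 2.59 rad/s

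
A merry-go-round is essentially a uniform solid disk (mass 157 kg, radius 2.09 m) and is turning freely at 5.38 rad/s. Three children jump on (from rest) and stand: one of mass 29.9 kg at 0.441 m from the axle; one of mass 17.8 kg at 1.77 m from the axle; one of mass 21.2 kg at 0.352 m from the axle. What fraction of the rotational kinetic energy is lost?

fraction ≈ 0.158

No external torque acts about the axle; L_before = L_after.
I_p = ½(157)(2.09)² = 342.9 kg·m².
Added inertia Σmr² = (29.9)(0.441)² + (17.8)(1.77)² + (21.2)(0.352)² = 64.21 kg·m²; I_f = 342.9 + 64.21 = 407.1 kg·m².
ω_f = I_p ω_i / I_f = (342.9)(5.38) / 407.1 = 4.531 rad/s.
KE_i = ½(342.9)(5.380 rad/s)² = 4962 J; KE_f = ½(407.1)(4.531)² = 4180 J.
Fraction lost = 0.1577.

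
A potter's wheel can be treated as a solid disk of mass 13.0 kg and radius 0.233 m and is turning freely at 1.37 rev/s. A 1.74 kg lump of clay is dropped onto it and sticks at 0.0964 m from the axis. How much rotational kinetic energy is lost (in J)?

The added mass arrives with no angular momentum about the axis, and any external torque about the axis is negligible, so the system's angular momentum is conserved.
I_p = ½(13.0)(0.233)² = 0.3529 kg·m².
Added inertia Σmr² = (1.74)(0.0964)² = 0.01617 kg·m²; I_f = 0.3529 + 0.01617 = 0.3690 kg·m².
ω_f = I_p ω_i / I_f = (0.3529)(1.37) / 0.3690 = 1.310 rev/s.
KE_i = ½(0.3529)(8.608 rad/s)² = 13.07 J; KE_f = ½(0.3690)(8.231)² = 12.50 J.

energy lost ≈ 0.573 J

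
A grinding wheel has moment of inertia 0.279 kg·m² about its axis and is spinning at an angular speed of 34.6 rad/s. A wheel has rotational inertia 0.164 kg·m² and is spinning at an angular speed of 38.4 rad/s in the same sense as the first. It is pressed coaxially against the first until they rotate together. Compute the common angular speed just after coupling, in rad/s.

No external torque acts about the common axis, so total angular momentum is conserved.
Taking A's sense as positive: L = (0.2790)(34.6) + (0.1640)(38.4) = 15.95 kg·m²·rad/s.
Combined I = 0.2790 + 0.1640 = 0.4430 kg·m².
ω_f = L / I = 15.95 / 0.4430 = 36.01 rad/s.

|ω_f| ≈ 36.0 rad/s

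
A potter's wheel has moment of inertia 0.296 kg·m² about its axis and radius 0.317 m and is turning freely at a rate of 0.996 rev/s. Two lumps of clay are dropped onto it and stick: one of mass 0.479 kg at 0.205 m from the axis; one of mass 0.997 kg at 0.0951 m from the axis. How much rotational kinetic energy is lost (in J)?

No external torque acts about the axis; L_before = L_after.
Added inertia Σmr² = (0.479)(0.205)² + (0.997)(0.0951)² = 0.02915 kg·m²; I_f = 0.2960 + 0.02915 = 0.3251 kg·m².
ω_f = I_p ω_i / I_f = (0.2960)(0.996) / 0.3251 = 0.9067 rev/s.
KE_i = ½(0.2960)(6.258 rad/s)² = 5.796 J; KE_f = ½(0.3251)(5.697)² = 5.277 J.

energy lost ≈ 0.520 J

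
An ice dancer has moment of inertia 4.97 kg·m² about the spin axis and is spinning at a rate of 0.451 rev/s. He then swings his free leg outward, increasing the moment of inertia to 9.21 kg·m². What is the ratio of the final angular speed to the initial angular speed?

Angular momentum about the spin axis is conserved since the torque about it is zero.
ω₂/ω₁ = I₁/I₂ = 4.970 / 9.210 = 0.5396.

ω₂/ω₁ ≈ 0.540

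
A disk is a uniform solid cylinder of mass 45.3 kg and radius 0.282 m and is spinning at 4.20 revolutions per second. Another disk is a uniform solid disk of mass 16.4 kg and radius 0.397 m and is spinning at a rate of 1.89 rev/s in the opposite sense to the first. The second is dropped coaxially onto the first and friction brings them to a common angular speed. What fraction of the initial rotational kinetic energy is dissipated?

The coupling torques are internal; angular momentum about the shared axis is conserved.
Moments of inertia: I_A = ½(45.3)(0.282)² = 1.801 kg·m²; I_B = ½(16.4)(0.397)² = 1.292 kg·m².
Taking A's sense as positive: L = (1.801)(4.20) − (1.292)(1.89) = 5.122 kg·m²·rev/s.
Combined I = 1.801 + 1.292 = 3.094 kg·m².
ω_f = L / I = 5.122 / 3.094 = 1.656 rev/s.
KE_i = ½ΣIω² = 718.3 J; KE_f = ½(3.094)(10.40)² = 167.4 J.
Fraction dissipated = (KE_i − KE_f)/KE_i = 0.7669.

fraction ≈ 0.767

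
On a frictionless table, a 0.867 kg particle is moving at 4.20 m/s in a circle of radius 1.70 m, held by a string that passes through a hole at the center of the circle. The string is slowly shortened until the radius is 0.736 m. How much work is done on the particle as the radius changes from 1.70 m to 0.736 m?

W ≈ 33.2 J

Central (radial) force ⇒ zero torque about the center ⇒ m v r is constant.
v₂ = v₁ r₁ / r₂ = (4.20)(1.70) / (0.736) = 9.701 m/s.
W = ΔKE = ½m(v₂² − v₁²) = 33.15 J.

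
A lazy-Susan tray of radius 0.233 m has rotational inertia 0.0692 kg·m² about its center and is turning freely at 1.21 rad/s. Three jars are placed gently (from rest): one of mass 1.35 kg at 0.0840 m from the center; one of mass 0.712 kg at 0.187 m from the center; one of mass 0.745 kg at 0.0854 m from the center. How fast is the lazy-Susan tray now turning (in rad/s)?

ω_f ≈ 0.768 rad/s

No external torque acts about the center; L_before = L_after.
Added inertia Σmr² = (1.35)(0.0840)² + (0.712)(0.187)² + (0.745)(0.0854)² = 0.03986 kg·m²; I_f = 0.06920 + 0.03986 = 0.1091 kg·m².
ω_f = I_p ω_i / I_f = (0.06920)(1.21) / 0.1091 = 0.7678 rad/s.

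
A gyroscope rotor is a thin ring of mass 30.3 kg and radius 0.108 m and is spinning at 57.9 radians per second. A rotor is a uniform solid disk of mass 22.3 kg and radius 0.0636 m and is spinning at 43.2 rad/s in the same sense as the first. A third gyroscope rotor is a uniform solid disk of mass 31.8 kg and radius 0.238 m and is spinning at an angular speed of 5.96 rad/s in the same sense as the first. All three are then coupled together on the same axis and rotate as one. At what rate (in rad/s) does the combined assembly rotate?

The coupling torques are internal; angular momentum about the shared axis is conserved.
Moments of inertia: I_A = (30.3)(0.108)² = 0.3534 kg·m²; I_B = ½(22.3)(0.0636)² = 0.04510 kg·m²; I_C = ½(31.8)(0.238)² = 0.9006 kg·m².
Taking A's sense as positive: L = (0.3534)(57.9) + (0.04510)(43.2) + (0.9006)(5.96) = 27.78 kg·m²·rad/s.
Combined I = 0.3534 + 0.04510 + 0.9006 = 1.299 kg·m².
ω_f = L / I = 27.78 / 1.299 = 21.38 rad/s.

|ω_f| ≈ 21.4 rad/s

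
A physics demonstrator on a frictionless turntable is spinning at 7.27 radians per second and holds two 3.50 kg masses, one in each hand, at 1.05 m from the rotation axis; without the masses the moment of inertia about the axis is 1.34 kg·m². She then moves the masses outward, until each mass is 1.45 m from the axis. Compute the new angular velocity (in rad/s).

ω₂ ≈ 4.10 rad/s

With no external torque about the axis, L is conserved: I₁ω₁ = I₂ω₂.
I₁ = 1.34 + 2(3.50)(1.05)² = 9.058 kg·m²; I₂ = 1.34 + 2(3.50)(1.45)² = 16.06 kg·m².
ω₂ = I₁ω₁ / I₂ = (9.058)(7.27 rad/s) / (16.06) = 4.101 rad/s.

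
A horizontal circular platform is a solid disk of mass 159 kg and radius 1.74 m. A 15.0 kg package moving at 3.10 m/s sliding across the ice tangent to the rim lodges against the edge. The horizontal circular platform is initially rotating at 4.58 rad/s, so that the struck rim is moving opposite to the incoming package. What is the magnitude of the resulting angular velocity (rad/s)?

About the central axle the impulsive forces during the collision are internal, so angular momentum about that axis is conserved.
I_p = ½(159)(1.74)² = 240.7 kg·m². Taking the sense of the package's angular momentum as positive, L_{package} = m v R = (15.0)(3.10)(1.74) = 80.91 kg·m²/s.
L_i = −I_p ω_p + m v R = −(240.7)(4.58) + 80.91 = -1021 kg·m²/s.
After sticking, I_f = I_p + m R² = 240.7 + (15.0)(1.74)² = 286.1 kg·m².
ω_f = L_i / I_f = -1021 / 286.1 = -3.570 rad/s.

|ω_f| ≈ 3.57 rad/s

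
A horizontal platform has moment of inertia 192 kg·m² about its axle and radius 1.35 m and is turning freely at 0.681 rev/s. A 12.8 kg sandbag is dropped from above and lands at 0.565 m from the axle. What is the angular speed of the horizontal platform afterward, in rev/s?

ω_f ≈ 0.667 rev/s

The added mass arrives with no angular momentum about the axle, and any external torque about the axle is negligible, so the system's angular momentum is conserved.
Added inertia Σmr² = (12.8)(0.565)² = 4.086 kg·m²; I_f = 192.0 + 4.086 = 196.1 kg·m².
ω_f = I_p ω_i / I_f = (192.0)(0.681) / 196.1 = 0.6668 rev/s.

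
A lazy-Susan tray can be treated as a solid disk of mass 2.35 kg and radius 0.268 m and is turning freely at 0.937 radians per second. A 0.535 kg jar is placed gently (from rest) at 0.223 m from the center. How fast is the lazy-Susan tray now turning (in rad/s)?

The added mass arrives with no angular momentum about the center, and any external torque about the center is negligible, so the system's angular momentum is conserved.
I_p = ½(2.35)(0.268)² = 0.08439 kg·m².
Added inertia Σmr² = (0.535)(0.223)² = 0.02661 kg·m²; I_f = 0.08439 + 0.02661 = 0.1110 kg·m².
ω_f = I_p ω_i / I_f = (0.08439)(0.937) / 0.1110 = 0.7124 rad/s.

ω_f ≈ 0.712 rad/s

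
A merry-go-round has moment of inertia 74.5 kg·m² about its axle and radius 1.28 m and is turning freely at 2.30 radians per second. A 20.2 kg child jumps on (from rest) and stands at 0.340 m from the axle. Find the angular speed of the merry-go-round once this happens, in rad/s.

ω_f ≈ 2.23 rad/s

No external torque acts about the axle; L_before = L_after.
Added inertia Σmr² = (20.2)(0.340)² = 2.335 kg·m²; I_f = 74.50 + 2.335 = 76.84 kg·m².
ω_f = I_p ω_i / I_f = (74.50)(2.30) / 76.84 = 2.230 rad/s.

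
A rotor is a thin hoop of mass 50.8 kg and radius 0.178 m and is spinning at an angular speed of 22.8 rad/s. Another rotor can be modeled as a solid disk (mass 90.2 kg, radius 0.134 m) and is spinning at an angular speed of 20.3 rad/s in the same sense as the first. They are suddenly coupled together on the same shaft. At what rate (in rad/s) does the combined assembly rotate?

|ω_f| ≈ 22.0 rad/s

No external torque acts about the common axis, so total angular momentum is conserved.
Moments of inertia: I_A = (50.8)(0.178)² = 1.610 kg·m²; I_B = ½(90.2)(0.134)² = 0.8098 kg·m².
Taking A's sense as positive: L = (1.610)(22.8) + (0.8098)(20.3) = 53.14 kg·m²·rad/s.
Combined I = 1.610 + 0.8098 = 2.419 kg·m².
ω_f = L / I = 53.14 / 2.419 = 21.96 rad/s.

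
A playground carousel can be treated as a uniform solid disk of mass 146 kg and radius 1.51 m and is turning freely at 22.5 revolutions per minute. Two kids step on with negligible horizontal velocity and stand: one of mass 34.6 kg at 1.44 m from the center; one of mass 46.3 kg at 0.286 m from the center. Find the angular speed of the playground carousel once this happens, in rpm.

ω_f ≈ 15.5 rpm

The added mass arrives with no angular momentum about the center, and any external torque about the center is negligible, so the system's angular momentum is conserved.
I_p = ½(146)(1.51)² = 166.4 kg·m².
Added inertia Σmr² = (34.6)(1.44)² + (46.3)(0.286)² = 75.53 kg·m²; I_f = 166.4 + 75.53 = 242.0 kg·m².
ω_f = I_p ω_i / I_f = (166.4)(22.5) / 242.0 = 15.48 rpm.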